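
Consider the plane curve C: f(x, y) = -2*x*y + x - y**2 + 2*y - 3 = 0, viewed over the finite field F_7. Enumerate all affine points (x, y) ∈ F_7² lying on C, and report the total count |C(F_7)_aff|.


Affine F_7-points: {(2, 6), (3, 0), (3, 3), (5, 1), (5, 5), (6, 2)}; count = 6.

For each of the 49 pairs (x, y) ∈ F_7², evaluate f(x, y) mod 7. Record the zeros.
  x = 0: [0↦4, 1↦5, 2↦4, 3↦1, 4↦3, 5↦3, 6↦1]  zeros at y ∈ ∅
  x = 1: [0↦5, 1↦4, 2↦1, 3↦3, 4↦3, 5↦1, 6↦4]  zeros at y ∈ ∅
  x = 2: [0↦6, 1↦3, 2↦5, 3↦5, 4↦3, 5↦6, 6↦0]  zeros at y ∈ {6}
  x = 3: [0↦0, 1↦2, 2↦2, 3↦0, 4↦3, 5↦4, 6↦3]  zeros at y ∈ {0, 3}
  x = 4: [0↦1, 1↦1, 2↦6, 3↦2, 4↦3, 5↦2, 6↦6]  zeros at y ∈ ∅
  x = 5: [0↦2, 1↦0, 2↦3, 3↦4, 4↦3, 5↦0, 6↦2]  zeros at y ∈ {1, 5}
  x = 6: [0↦3, 1↦6, 2↦0, 3↦6, 4↦3, 5↦5, 6↦5]  zeros at y ∈ {2}
Collecting zeros: affine points = {(2, 6), (3, 0), (3, 3), (5, 1), (5, 5), (6, 2)}.
Total count |C(F_7)_aff| = 6.


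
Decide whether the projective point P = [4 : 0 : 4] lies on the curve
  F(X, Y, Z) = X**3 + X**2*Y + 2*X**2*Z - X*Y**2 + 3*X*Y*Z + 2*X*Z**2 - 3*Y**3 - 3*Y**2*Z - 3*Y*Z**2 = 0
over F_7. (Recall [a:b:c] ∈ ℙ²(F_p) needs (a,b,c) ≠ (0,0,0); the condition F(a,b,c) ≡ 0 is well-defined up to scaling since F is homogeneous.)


F(4,0,4) ≡ 5 (mod 7); P is NOT on the curve.

Evaluate F(4, 0, 4) term-by-term (mod 7).
  X**3 ↦ 1·64·1·1 = 64
  X**2*Y ↦ 1·16·0·1 = 0
  2*X**2*Z ↦ 2·16·1·4 = 128
  -X*Y**2 ↦ -1·4·0·1 = 0
  3*X*Y*Z ↦ 3·4·0·4 = 0
  2*X*Z**2 ↦ 2·4·1·16 = 128
  -3*Y**3 ↦ -3·1·0·1 = 0
  -3*Y**2*Z ↦ -3·1·0·4 = 0
  -3*Y*Z**2 ↦ -3·1·0·16 = 0
Sum: F(4, 0, 4) = (64) + (0) + (128) + (0) + (0) + (128) + (0) + (0) + (0) = 320.
Reducing mod 7: 320 ≡ 5 (mod 7).
Since F(a, b, c) ≡ 5 ≠ 0 (mod 7), P does NOT lie on the curve.


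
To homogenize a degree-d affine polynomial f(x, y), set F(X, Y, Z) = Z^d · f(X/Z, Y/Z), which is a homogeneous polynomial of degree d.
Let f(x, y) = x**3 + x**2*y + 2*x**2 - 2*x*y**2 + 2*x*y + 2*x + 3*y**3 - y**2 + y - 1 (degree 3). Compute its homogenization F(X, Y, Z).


F(X, Y, Z) = X**3 + X**2*Y + 2*X**2*Z - 2*X*Y**2 + 2*X*Y*Z + 2*X*Z**2 + 3*Y**3 - Y**2*Z + Y*Z**2 - Z**3

deg(f) = 3.
Substitute x = X/Z, y = Y/Z into f, then multiply by Z^3.
  monomial 1·x^3·y^0 ↦ 1·X^3·Y^0·Z^0.
  monomial 1·x^2·y^1 ↦ 1·X^2·Y^1·Z^0.
  monomial 2·x^2·y^0 ↦ 2·X^2·Y^0·Z^1.
  monomial -2·x^1·y^2 ↦ -2·X^1·Y^2·Z^0.
  monomial 2·x^1·y^1 ↦ 2·X^1·Y^1·Z^1.
  monomial 2·x^1·y^0 ↦ 2·X^1·Y^0·Z^2.
  monomial 3·x^0·y^3 ↦ 3·X^0·Y^3·Z^0.
  monomial -1·x^0·y^2 ↦ -1·X^0·Y^2·Z^1.
  monomial 1·x^0·y^1 ↦ 1·X^0·Y^1·Z^2.
  monomial -1·x^0·y^0 ↦ -1·X^0·Y^0·Z^3.
Collecting: F(X, Y, Z) = X**3 + X**2*Y + 2*X**2*Z - 2*X*Y**2 + 2*X*Y*Z + 2*X*Z**2 + 3*Y**3 - Y**2*Z + Y*Z**2 - Z**3.


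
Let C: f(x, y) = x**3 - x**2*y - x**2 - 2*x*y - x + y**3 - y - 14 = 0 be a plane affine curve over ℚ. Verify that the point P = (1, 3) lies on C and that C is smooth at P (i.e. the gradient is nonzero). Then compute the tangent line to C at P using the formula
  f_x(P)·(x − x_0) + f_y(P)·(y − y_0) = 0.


Tangent line at P: -12*x + 23*y - 57 = 0.

Step 1: f(1, 3) = 0, so P lies on C.
Step 2: partial derivatives
  f_x(x, y) = 3*x**2 - 2*x*y - 2*x - 2*y - 1, f_y(x, y) = -x**2 - 2*x + 3*y**2 - 1.
  f_x(P) = -12, f_y(P) = 23 (gradient nonzero, so P is smooth).
Step 3: tangent line at P: -12·(x − 1) + 23·(y − 3) = 0.
Expanding: -12*x + 23*y - 57 = 0.


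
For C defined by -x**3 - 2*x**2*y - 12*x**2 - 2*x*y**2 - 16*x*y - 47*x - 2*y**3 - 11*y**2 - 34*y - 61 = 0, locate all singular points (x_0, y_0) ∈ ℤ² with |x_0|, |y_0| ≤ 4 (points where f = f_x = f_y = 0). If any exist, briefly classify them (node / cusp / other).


Singular points: {(-3, -1)}; classification: node.

Compute partial derivatives:
  f_x = -3*x**2 - 4*x*y - 24*x - 2*y**2 - 16*y - 47.
  f_y = -2*x**2 - 4*x*y - 16*x - 6*y**2 - 22*y - 34.
Scan x_0 ∈ {−4, ..., 4}. For each x_0, f_y(x_0, y) is a polynomial in y; find its integer roots y ∈ {−4, ..., 4}, then test f_x and f at those candidates.
  x = -4: f_y(-4, y) = -6*y**2 - 6*y - 2; no integer root y with |y| ≤ 4.
  x = -3: f_y(-3, y) = -6*y**2 - 10*y - 4; vanishes at y ∈ {-1}. (-3, -1): f_x = 0, f = 0 — SINGULAR.
  x = -2: f_y(-2, y) = -6*y**2 - 14*y - 10; no integer root y with |y| ≤ 4.
  x = -1: f_y(-1, y) = -6*y**2 - 18*y - 20; no integer root y with |y| ≤ 4.
  x = 0: f_y(0, y) = -6*y**2 - 22*y - 34; no integer root y with |y| ≤ 4.
  x = 1: f_y(1, y) = -6*y**2 - 26*y - 52; no integer root y with |y| ≤ 4.
  x = 2: f_y(2, y) = -6*y**2 - 30*y - 74; no integer root y with |y| ≤ 4.
  x = 3: f_y(3, y) = -6*y**2 - 34*y - 100; no integer root y with |y| ≤ 4.
  x = 4: f_y(4, y) = -6*y**2 - 38*y - 130; no integer root y with |y| ≤ 4.
Only singular point on the grid: (-3, -1).
Classify: substitute x = -3 + u, y = -1 + v and expand: f = -u**3 - 2*u**2*v - u**2 - 2*u*v**2 - 2*v**3 + v**2.
No constant or linear terms (consistent with a singular point). Quadratic part: -u**2 + v**2. Cubic part: -u**3 - 2*u**2*v - 2*u*v**2 - 2*v**3.
The quadratic part v**2 - u**2 = (v − u)(v + u) splits into two distinct linear factors, so there are two distinct tangent lines y − -1 = ±(x − -3) — this is a node (ordinary double point).
Classification: node.


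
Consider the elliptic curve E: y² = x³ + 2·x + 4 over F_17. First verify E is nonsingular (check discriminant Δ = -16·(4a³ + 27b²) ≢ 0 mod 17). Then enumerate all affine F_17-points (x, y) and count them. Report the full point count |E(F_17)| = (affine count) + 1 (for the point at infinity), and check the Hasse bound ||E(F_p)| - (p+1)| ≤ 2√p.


Affine points = {(0, 2), (0, 15), (2, 4), (2, 13), (4, 5), (4, 12), (7, 2), (7, 15), (10, 2), (10, 15), (13, 0), (15, 3), (15, 14), (16, 1), (16, 16)}; affine count = 15; |E(F_17)| = 16.

Discriminant check: Δ ∝ 4a³ + 27b² = 4·2³ + 27·4² = 4·8 + 27·16 ≡ 5 (mod 17). Nonzero ⇒ E is nonsingular.
For each x ∈ F_17, compute rhs = x³ + 2·x + 4 mod 17, then count y ∈ F_17 with y² ≡ rhs.
  x = 0: rhs = 4, matching y values: 2, 15 (2 points).
  x = 1: rhs = 7, matching y values: none (0 points).
  x = 2: rhs = 16, matching y values: 4, 13 (2 points).
  x = 3: rhs = 3, matching y values: none (0 points).
  x = 4: rhs = 8, matching y values: 5, 12 (2 points).
  x = 5: rhs = 3, matching y values: none (0 points).
  x = 6: rhs = 11, matching y values: none (0 points).
  x = 7: rhs = 4, matching y values: 2, 15 (2 points).
  x = 8: rhs = 5, matching y values: none (0 points).
  x = 9: rhs = 3, matching y values: none (0 points).
  x = 10: rhs = 4, matching y values: 2, 15 (2 points).
  x = 11: rhs = 14, matching y values: none (0 points).
  x = 12: rhs = 5, matching y values: none (0 points).
  x = 13: rhs = 0, matching y values: 0 (1 points).
  x = 14: rhs = 5, matching y values: none (0 points).
  x = 15: rhs = 9, matching y values: 3, 14 (2 points).
  x = 16: rhs = 1, matching y values: 1, 16 (2 points).
Total affine count: 15.
Full point count |E(F_17)| = 15 + 1 = 16.
Hasse bound: |16 − (17+1)| = |-2| = 2 ≤ 2√17 ≈ 8.2462 ✓.


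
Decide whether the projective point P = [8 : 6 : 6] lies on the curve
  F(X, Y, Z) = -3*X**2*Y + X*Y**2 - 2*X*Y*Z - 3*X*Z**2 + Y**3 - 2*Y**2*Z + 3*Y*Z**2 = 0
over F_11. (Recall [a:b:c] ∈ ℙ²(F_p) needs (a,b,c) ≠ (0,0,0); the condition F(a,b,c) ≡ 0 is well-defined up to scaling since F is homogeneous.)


F(8,6,6) ≡ 9 (mod 11); P is NOT on the curve.

Evaluate F(8, 6, 6) term-by-term (mod 11).
  -3*X**2*Y ↦ -3·64·6·1 = -1152
  X*Y**2 ↦ 1·8·36·1 = 288
  -2*X*Y*Z ↦ -2·8·6·6 = -576
  -3*X*Z**2 ↦ -3·8·1·36 = -864
  Y**3 ↦ 1·1·216·1 = 216
  -2*Y**2*Z ↦ -2·1·36·6 = -432
  3*Y*Z**2 ↦ 3·1·6·36 = 648
Sum: F(8, 6, 6) = (-1152) + (288) + (-576) + (-864) + (216) + (-432) + (648) = -1872.
Reducing mod 11: -1872 ≡ 9 (mod 11).
Since F(a, b, c) ≡ 9 ≠ 0 (mod 11), P does NOT lie on the curve.


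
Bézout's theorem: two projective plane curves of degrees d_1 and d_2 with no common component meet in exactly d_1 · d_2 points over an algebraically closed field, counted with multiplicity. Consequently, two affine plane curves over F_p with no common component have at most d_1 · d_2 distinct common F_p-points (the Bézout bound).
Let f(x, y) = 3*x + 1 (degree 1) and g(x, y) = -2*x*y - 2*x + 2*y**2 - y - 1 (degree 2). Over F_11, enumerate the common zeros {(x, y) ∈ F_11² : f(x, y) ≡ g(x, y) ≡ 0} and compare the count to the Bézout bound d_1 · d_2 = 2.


Common zeros: {(7, 6), (7, 7)}; count = 2; Bézout bound = 2.

deg(f) = 1, deg(g) = 2, so Bézout bound = 2.
Scan x ∈ F_11. For each x, list the y ∈ F_11 with f(x, y) ≡ 0 and those with g(x, y) ≡ 0 (mod 11); the common zeros in that column are the intersection.
  x = 0: f ≡ 0 at y ∈ ∅; g ≡ 0 at y ∈ {1, 5}; common: ∅.
  x = 1: f ≡ 0 at y ∈ ∅; g ≡ 0 at y ∈ {9}; common: ∅.
  x = 2: f ≡ 0 at y ∈ ∅; g ≡ 0 at y ∈ ∅; common: ∅.
  x = 3: f ≡ 0 at y ∈ ∅; g ≡ 0 at y ∈ ∅; common: ∅.
  x = 4: f ≡ 0 at y ∈ ∅; g ≡ 0 at y ∈ ∅; common: ∅.
  x = 5: f ≡ 0 at y ∈ ∅; g ≡ 0 at y ∈ {0}; common: ∅.
  x = 6: f ≡ 0 at y ∈ ∅; g ≡ 0 at y ∈ {4, 8}; common: ∅.
  x = 7: f ≡ 0 at y ∈ {0, 1, 2, 3, 4, 5, 6, 7, 8, 9, 10}; g ≡ 0 at y ∈ {6, 7}; common: {6, 7}.
  x = 8: f ≡ 0 at y ∈ ∅; g ≡ 0 at y ∈ ∅; common: ∅.
  x = 9: f ≡ 0 at y ∈ ∅; g ≡ 0 at y ∈ ∅; common: ∅.
  x = 10: f ≡ 0 at y ∈ ∅; g ≡ 0 at y ∈ {2, 3}; common: ∅.
Collecting: common zeros = {(7, 6), (7, 7)}, so the count is 2.
Comparison with the Bézout bound: 2 ≤ 2 = deg(f)·deg(g), as expected for curves with no common component (the bound is attained).


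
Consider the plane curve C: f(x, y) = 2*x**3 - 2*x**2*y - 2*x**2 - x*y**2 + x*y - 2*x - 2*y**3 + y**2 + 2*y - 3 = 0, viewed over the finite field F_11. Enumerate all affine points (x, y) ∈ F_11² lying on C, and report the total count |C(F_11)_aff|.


Affine F_11-points: {(0, 2), (4, 10), (5, 0), (6, 7), (8, 4), (8, 10), (10, 3), (10, 10)}; count = 8.

For each of the 121 pairs (x, y) ∈ F_11², evaluate f(x, y) mod 11. Record the zeros.
  x = 0: [0↦8, 1↦9, 2↦0, 3↦2, 4↦3, 5↦2, 6↦9, 7↦1, 8↦10, 9↦2, 10↦9]  zeros at y ∈ {2}
  x = 1: [0↦6, 1↦5, 2↦3, 3↦10, 4↦3, 5↦3, 6↦9, 7↦9, 8↦2, 9↦9, 10↦7]  zeros at y ∈ ∅
  x = 2: [0↦1, 1↦5, 2↦6, 3↦3, 4↦6, 5↦3, 6↦4, 7↦8, 8↦3, 9↦10, 10↦6]  zeros at y ∈ ∅
  x = 3: [0↦5, 1↦10, 2↦10, 3↦4, 4↦2, 5↦3, 6↦6, 7↦10, 8↦3, 9↦6, 10↦7]  zeros at y ∈ ∅
  x = 4: [0↦8, 1↦10, 2↦5, 3↦3, 4↦3, 5↦4, 6↦5, 7↦5, 8↦3, 9↦9, 10↦0]  zeros at y ∈ {10}
  x = 5: [0↦0, 1↦6, 2↦3, 3↦1, 4↦10, 5↦7, 6↦2, 7↦5, 8↦4, 9↦9, 10↦8]  zeros at y ∈ {0}
  x = 6: [0↦4, 1↦10, 2↦5, 3↦10, 4↦2, 5↦2, 6↦9, 7↦0, 8↦7, 9↦7, 10↦10]  zeros at y ∈ {7}
  x = 7: [0↦10, 1↦1, 2↦1, 3↦9, 4↦2, 5↦1, 6↦5, 7↦2, 8↦2, 9↦4, 10↦7]  zeros at y ∈ ∅
  x = 8: [0↦8, 1↦2, 2↦3, 3↦10, 4↦0, 5↦5, 6↦2, 7↦1, 8↦1, 9↦1, 10↦0]  zeros at y ∈ {4, 10}
  x = 9: [0↦10, 1↦3, 2↦1, 3↦3, 4↦8, 5↦4, 6↦1, 7↦9, 8↦5, 9↦10, 10↦1]  zeros at y ∈ ∅
  x = 10: [0↦6, 1↦5, 2↦7, 3↦0, 4↦5, 5↦10, 6↦3, 7↦5, 8↦4, 9↦10, 10↦0]  zeros at y ∈ {3, 10}
Collecting zeros: affine points = {(0, 2), (4, 10), (5, 0), (6, 7), (8, 4), (8, 10), (10, 3), (10, 10)}.
Total count |C(F_11)_aff| = 8.


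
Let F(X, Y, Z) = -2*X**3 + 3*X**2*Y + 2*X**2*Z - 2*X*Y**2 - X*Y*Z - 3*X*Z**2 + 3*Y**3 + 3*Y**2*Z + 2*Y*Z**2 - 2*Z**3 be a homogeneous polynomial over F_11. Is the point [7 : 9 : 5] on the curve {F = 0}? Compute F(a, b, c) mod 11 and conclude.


F(7,9,5) ≡ 5 (mod 11); P is NOT on the curve.

Evaluate F(7, 9, 5) term-by-term (mod 11).
  -2*X**3 ↦ -2·343·1·1 = -686
  3*X**2*Y ↦ 3·49·9·1 = 1323
  2*X**2*Z ↦ 2·49·1·5 = 490
  -2*X*Y**2 ↦ -2·7·81·1 = -1134
  -X*Y*Z ↦ -1·7·9·5 = -315
  -3*X*Z**2 ↦ -3·7·1·25 = -525
  3*Y**3 ↦ 3·1·729·1 = 2187
  3*Y**2*Z ↦ 3·1·81·5 = 1215
  2*Y*Z**2 ↦ 2·1·9·25 = 450
  -2*Z**3 ↦ -2·1·1·125 = -250
Sum: F(7, 9, 5) = (-686) + (1323) + (490) + (-1134) + (-315) + (-525) + (2187) + (1215) + (450) + (-250) = 2755.
Reducing mod 11: 2755 ≡ 5 (mod 11).
Since F(a, b, c) ≡ 5 ≠ 0 (mod 11), P does NOT lie on the curve.


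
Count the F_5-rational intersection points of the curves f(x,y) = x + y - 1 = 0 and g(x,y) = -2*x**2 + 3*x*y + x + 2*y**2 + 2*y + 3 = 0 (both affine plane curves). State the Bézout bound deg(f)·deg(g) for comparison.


Common zeros: ∅; count = 0; Bézout bound = 2.

deg(f) = 1, deg(g) = 2, so Bézout bound = 2.
Scan x ∈ F_5. For each x, list the y ∈ F_5 with f(x, y) ≡ 0 and those with g(x, y) ≡ 0 (mod 5); the common zeros in that column are the intersection.
  x = 0: f ≡ 0 at y ∈ {1}; g ≡ 0 at y ∈ {2}; common: ∅.
  x = 1: f ≡ 0 at y ∈ {0}; g ≡ 0 at y ∈ {2, 3}; common: ∅.
  x = 2: f ≡ 0 at y ∈ {4}; g ≡ 0 at y ∈ ∅; common: ∅.
  x = 3: f ≡ 0 at y ∈ {3}; g ≡ 0 at y ∈ ∅; common: ∅.
  x = 4: f ≡ 0 at y ∈ {2}; g ≡ 0 at y ∈ {0, 3}; common: ∅.
Collecting: common zeros = ∅, so the count is 0.
Comparison with the Bézout bound: 0 ≤ 2 = deg(f)·deg(g), as expected for curves with no common component (the affine F_5-count falls short of the bound because intersections may lie at infinity, over extension fields, or carry multiplicity).


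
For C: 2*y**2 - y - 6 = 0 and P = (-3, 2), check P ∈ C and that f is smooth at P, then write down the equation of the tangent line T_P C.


Tangent line at P: 7*y - 14 = 0.

Step 1: f(-3, 2) = 0, so P lies on C.
Step 2: partial derivatives
  f_x(x, y) = 0, f_y(x, y) = 4*y - 1.
  f_x(P) = 0, f_y(P) = 7 (gradient nonzero, so P is smooth).
Step 3: tangent line at P: 0·(x − -3) + 7·(y − 2) = 0.
Expanding: 7*y - 14 = 0.


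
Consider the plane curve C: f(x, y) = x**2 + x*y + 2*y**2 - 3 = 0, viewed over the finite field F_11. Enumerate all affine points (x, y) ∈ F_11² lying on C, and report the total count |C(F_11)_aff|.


Affine F_11-points: {(3, 1), (3, 3), (4, 10), (5, 0), (5, 3), (6, 0), (6, 8), (7, 1), (8, 8), (8, 10)}; count = 10.

For each of the 121 pairs (x, y) ∈ F_11², evaluate f(x, y) mod 11. Record the zeros.
  x = 0: [0↦8, 1↦10, 2↦5, 3↦4, 4↦7, 5↦3, 6↦3, 7↦7, 8↦4, 9↦5, 10↦10]  zeros at y ∈ ∅
  x = 1: [0↦9, 1↦1, 2↦8, 3↦8, 4↦1, 5↦9, 6↦10, 7↦4, 8↦2, 9↦4, 10↦10]  zeros at y ∈ ∅
  x = 2: [0↦1, 1↦5, 2↦2, 3↦3, 4↦8, 5↦6, 6↦8, 7↦3, 8↦2, 9↦5, 10↦1]  zeros at y ∈ ∅
  x = 3: [0↦6, 1↦0, 2↦9, 3↦0, 4↦6, 5↦5, 6↦8, 7↦4, 8↦4, 9↦8, 10↦5]  zeros at y ∈ {1, 3}
  x = 4: [0↦2, 1↦8, 2↦7, 3↦10, 4↦6, 5↦6, 6↦10, 7↦7, 8↦8, 9↦2, 10↦0]  zeros at y ∈ {10}
  x = 5: [0↦0, 1↦7, 2↦7, 3↦0, 4↦8, 5↦9, 6↦3, 7↦1, 8↦3, 9↦9, 10↦8]  zeros at y ∈ {0, 3}
  x = 6: [0↦0, 1↦8, 2↦9, 3↦3, 4↦1, 5↦3, 6↦9, 7↦8, 8↦0, 9↦7, 10↦7]  zeros at y ∈ {0, 8}
  x = 7: [0↦2, 1↦0, 2↦2, 3↦8, 4↦7, 5↦10, 6↦6, 7↦6, 8↦10, 9↦7, 10↦8]  zeros at y ∈ {1}
  x = 8: [0↦6, 1↦5, 2↦8, 3↦4, 4↦4, 5↦8, 6↦5, 7↦6, 8↦0, 9↦9, 10↦0]  zeros at y ∈ {8, 10}
  x = 9: [0↦1, 1↦1, 2↦5, 3↦2, 4↦3, 5↦8, 6↦6, 7↦8, 8↦3, 9↦2, 10↦5]  zeros at y ∈ ∅
  x = 10: [0↦9, 1↦10, 2↦4, 3↦2, 4↦4, 5↦10, 6↦9, 7↦1, 8↦8, 9↦8, 10↦1]  zeros at y ∈ ∅
Collecting zeros: affine points = {(3, 1), (3, 3), (4, 10), (5, 0), (5, 3), (6, 0), (6, 8), (7, 1), (8, 8), (8, 10)}.
Total count |C(F_11)_aff| = 10.


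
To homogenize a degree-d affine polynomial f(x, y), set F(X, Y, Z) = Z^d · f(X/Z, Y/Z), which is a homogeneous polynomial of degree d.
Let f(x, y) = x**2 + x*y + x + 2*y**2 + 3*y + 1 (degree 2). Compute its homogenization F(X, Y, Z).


F(X, Y, Z) = X**2 + X*Y + X*Z + 2*Y**2 + 3*Y*Z + Z**2

deg(f) = 2.
Substitute x = X/Z, y = Y/Z into f, then multiply by Z^2.
  monomial 1·x^2·y^0 ↦ 1·X^2·Y^0·Z^0.
  monomial 1·x^1·y^1 ↦ 1·X^1·Y^1·Z^0.
  monomial 1·x^1·y^0 ↦ 1·X^1·Y^0·Z^1.
  monomial 2·x^0·y^2 ↦ 2·X^0·Y^2·Z^0.
  monomial 3·x^0·y^1 ↦ 3·X^0·Y^1·Z^1.
  monomial 1·x^0·y^0 ↦ 1·X^0·Y^0·Z^2.
Collecting: F(X, Y, Z) = X**2 + X*Y + X*Z + 2*Y**2 + 3*Y*Z + Z**2.


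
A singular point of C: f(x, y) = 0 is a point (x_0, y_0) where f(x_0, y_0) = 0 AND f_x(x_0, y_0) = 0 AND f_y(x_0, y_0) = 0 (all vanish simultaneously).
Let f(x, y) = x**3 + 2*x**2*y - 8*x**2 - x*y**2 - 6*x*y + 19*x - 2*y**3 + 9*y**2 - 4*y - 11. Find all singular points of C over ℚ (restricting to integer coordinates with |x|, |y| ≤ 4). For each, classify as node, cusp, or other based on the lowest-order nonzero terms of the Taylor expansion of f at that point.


Singular points: {(2, 1)}; classification: cusp.

Compute partial derivatives:
  f_x = 3*x**2 + 4*x*y - 16*x - y**2 - 6*y + 19.
  f_y = 2*x**2 - 2*x*y - 6*x - 6*y**2 + 18*y - 4.
Scan x_0 ∈ {−4, ..., 4}. For each x_0, f_y(x_0, y) is a polynomial in y; find its integer roots y ∈ {−4, ..., 4}, then test f_x and f at those candidates.
  x = -4: f_y(-4, y) = -6*y**2 + 26*y + 52; no integer root y with |y| ≤ 4.
  x = -3: f_y(-3, y) = -6*y**2 + 24*y + 32; no integer root y with |y| ≤ 4.
  x = -2: f_y(-2, y) = -6*y**2 + 22*y + 16; no integer root y with |y| ≤ 4.
  x = -1: f_y(-1, y) = -6*y**2 + 20*y + 4; no integer root y with |y| ≤ 4.
  x = 0: f_y(0, y) = -6*y**2 + 18*y - 4; no integer root y with |y| ≤ 4.
  x = 1: f_y(1, y) = -6*y**2 + 16*y - 8; vanishes at y ∈ {2}. (1, 2): f_x = -2 ≠ 0.
  x = 2: f_y(2, y) = -6*y**2 + 14*y - 8; vanishes at y ∈ {1}. (2, 1): f_x = 0, f = 0 — SINGULAR.
  x = 3: f_y(3, y) = -6*y**2 + 12*y - 4; no integer root y with |y| ≤ 4.
  x = 4: f_y(4, y) = -6*y**2 + 10*y + 4; vanishes at y ∈ {2}. (4, 2): f_x = 19 ≠ 0.
Only singular point on the grid: (2, 1).
Classify: substitute x = 2 + u, y = 1 + v and expand: f = u**3 + 2*u**2*v - u*v**2 - 2*v**3 + v**2.
No constant or linear terms (consistent with a singular point). Quadratic part: v**2. Cubic part: u**3 + 2*u**2*v - u*v**2 - 2*v**3.
The quadratic part v**2 is a perfect square, so there is a single (double) tangent line v = 0, i.e. y = 1. Restricting the cubic part to that line (v = 0) leaves u**3 ≠ 0, so f is not divisible by v and the branch is v² ≈ -u**3 to lowest order — this is a cusp.
Classification: cusp.


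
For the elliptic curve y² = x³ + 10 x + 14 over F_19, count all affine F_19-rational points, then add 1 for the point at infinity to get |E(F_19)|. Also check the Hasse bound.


Affine points = {(1, 5), (1, 14), (2, 2), (2, 17), (4, 2), (4, 17), (6, 9), (6, 10), (7, 3), (7, 16), (8, 6), (8, 13), (9, 4), (9, 15), (11, 7), (11, 12), (12, 0), (13, 2), (13, 17), (15, 9), (15, 10), (17, 9), (17, 10)}; affine count = 23; |E(F_19)| = 24.

Discriminant check: Δ ∝ 4a³ + 27b² = 4·10³ + 27·14² = 4·1000 + 27·196 ≡ 1 (mod 19). Nonzero ⇒ E is nonsingular.
For each x ∈ F_19, compute rhs = x³ + 10·x + 14 mod 19, then count y ∈ F_19 with y² ≡ rhs.
  x = 0: rhs = 14, matching y values: none (0 points).
  x = 1: rhs = 6, matching y values: 5, 14 (2 points).
  x = 2: rhs = 4, matching y values: 2, 17 (2 points).
  x = 3: rhs = 14, matching y values: none (0 points).
  x = 4: rhs = 4, matching y values: 2, 17 (2 points).
  x = 5: rhs = 18, matching y values: none (0 points).
  x = 6: rhs = 5, matching y values: 9, 10 (2 points).
  x = 7: rhs = 9, matching y values: 3, 16 (2 points).
  x = 8: rhs = 17, matching y values: 6, 13 (2 points).
  x = 9: rhs = 16, matching y values: 4, 15 (2 points).
  x = 10: rhs = 12, matching y values: none (0 points).
  x = 11: rhs = 11, matching y values: 7, 12 (2 points).
  x = 12: rhs = 0, matching y values: 0 (1 points).
  x = 13: rhs = 4, matching y values: 2, 17 (2 points).
  x = 14: rhs = 10, matching y values: none (0 points).
  x = 15: rhs = 5, matching y values: 9, 10 (2 points).
  x = 16: rhs = 14, matching y values: none (0 points).
  x = 17: rhs = 5, matching y values: 9, 10 (2 points).
  x = 18: rhs = 3, matching y values: none (0 points).
Total affine count: 23.
Full point count |E(F_19)| = 23 + 1 = 24.
Hasse bound: |24 − (19+1)| = |4| = 4 ≤ 2√19 ≈ 8.7178 ✓.


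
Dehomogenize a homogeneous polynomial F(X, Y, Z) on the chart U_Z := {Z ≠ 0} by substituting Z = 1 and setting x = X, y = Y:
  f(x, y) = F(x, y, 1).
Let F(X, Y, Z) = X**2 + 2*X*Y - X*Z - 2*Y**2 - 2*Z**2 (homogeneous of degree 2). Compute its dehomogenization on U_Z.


f(x, y) = x**2 + 2*x*y - x - 2*y**2 - 2

On U_Z we set Z = 1. Each monomial c·X^i·Y^j·Z^k in F becomes c·x^i·y^j·1^k = c·x^i·y^j.
Substituting Z = 1: F(X, Y, 1) = x**2 + 2*x*y - x - 2*y**2 - 2.
Note: deg(f) ≤ deg(F) = 2; strict inequality happens when F is divisible by Z (lost terms).


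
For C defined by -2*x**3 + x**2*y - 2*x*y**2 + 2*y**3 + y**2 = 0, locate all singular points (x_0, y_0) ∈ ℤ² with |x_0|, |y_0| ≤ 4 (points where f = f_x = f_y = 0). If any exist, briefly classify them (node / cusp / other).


Singular points: {(0, 0)}; classification: cusp.

Compute partial derivatives:
  f_x = -6*x**2 + 2*x*y - 2*y**2.
  f_y = x**2 - 4*x*y + 6*y**2 + 2*y.
Scan x_0 ∈ {−4, ..., 4}. For each x_0, f_y(x_0, y) is a polynomial in y; find its integer roots y ∈ {−4, ..., 4}, then test f_x and f at those candidates.
  x = -4: f_y(-4, y) = 6*y**2 + 18*y + 16; no integer root y with |y| ≤ 4.
  x = -3: f_y(-3, y) = 6*y**2 + 14*y + 9; no integer root y with |y| ≤ 4.
  x = -2: f_y(-2, y) = 6*y**2 + 10*y + 4; vanishes at y ∈ {-1}. (-2, -1): f_x = -22 ≠ 0.
  x = -1: f_y(-1, y) = 6*y**2 + 6*y + 1; no integer root y with |y| ≤ 4.
  x = 0: f_y(0, y) = 6*y**2 + 2*y; vanishes at y ∈ {0}. (0, 0): f_x = 0, f = 0 — SINGULAR.
  x = 1: f_y(1, y) = 6*y**2 - 2*y + 1; no integer root y with |y| ≤ 4.
  x = 2: f_y(2, y) = 6*y**2 - 6*y + 4; no integer root y with |y| ≤ 4.
  x = 3: f_y(3, y) = 6*y**2 - 10*y + 9; no integer root y with |y| ≤ 4.
  x = 4: f_y(4, y) = 6*y**2 - 14*y + 16; no integer root y with |y| ≤ 4.
Only singular point on the grid: (0, 0).
Classify: substitute x = 0 + u, y = 0 + v and expand: f = -2*u**3 + u**2*v - 2*u*v**2 + 2*v**3 + v**2.
No constant or linear terms (consistent with a singular point). Quadratic part: v**2. Cubic part: -2*u**3 + u**2*v - 2*u*v**2 + 2*v**3.
The quadratic part v**2 is a perfect square, so there is a single (double) tangent line v = 0, i.e. y = 0. Restricting the cubic part to that line (v = 0) leaves -2*u**3 ≠ 0, so f is not divisible by v and the branch is v² ≈ 2*u**3 to lowest order — this is a cusp.
Classification: cusp.


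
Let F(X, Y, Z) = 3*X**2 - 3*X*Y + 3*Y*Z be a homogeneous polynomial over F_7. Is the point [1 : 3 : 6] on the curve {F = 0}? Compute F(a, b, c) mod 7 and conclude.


F(1,3,6) ≡ 6 (mod 7); P is NOT on the curve.

Evaluate F(1, 3, 6) term-by-term (mod 7).
  3*X**2 ↦ 3·1·1·1 = 3
  -3*X*Y ↦ -3·1·3·1 = -9
  3*Y*Z ↦ 3·1·3·6 = 54
Sum: F(1, 3, 6) = (3) + (-9) + (54) = 48.
Reducing mod 7: 48 ≡ 6 (mod 7).
Since F(a, b, c) ≡ 6 ≠ 0 (mod 7), P does NOT lie on the curve.


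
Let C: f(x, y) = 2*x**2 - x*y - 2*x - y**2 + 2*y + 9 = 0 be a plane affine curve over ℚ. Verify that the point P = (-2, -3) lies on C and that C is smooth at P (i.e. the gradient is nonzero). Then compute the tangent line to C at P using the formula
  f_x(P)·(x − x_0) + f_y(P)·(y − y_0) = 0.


Tangent line at P: -7*x + 10*y + 16 = 0.

Step 1: f(-2, -3) = 0, so P lies on C.
Step 2: partial derivatives
  f_x(x, y) = 4*x - y - 2, f_y(x, y) = -x - 2*y + 2.
  f_x(P) = -7, f_y(P) = 10 (gradient nonzero, so P is smooth).
Step 3: tangent line at P: -7·(x − -2) + 10·(y − -3) = 0.
Expanding: -7*x + 10*y + 16 = 0.


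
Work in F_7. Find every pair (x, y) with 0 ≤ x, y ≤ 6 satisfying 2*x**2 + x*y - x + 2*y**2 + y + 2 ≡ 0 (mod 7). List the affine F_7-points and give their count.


Affine F_7-points: {(1, 1), (1, 5), (2, 3), (2, 6), (4, 3), (4, 5), (6, 1), (6, 6)}; count = 8.

For each of the 49 pairs (x, y) ∈ F_7², evaluate f(x, y) mod 7. Record the zeros.
  x = 0: [0↦2, 1↦5, 2↦5, 3↦2, 4↦3, 5↦1, 6↦3]  zeros at y ∈ ∅
  x = 1: [0↦3, 1↦0, 2↦1, 3↦6, 4↦1, 5↦0, 6↦3]  zeros at y ∈ {1, 5}
  x = 2: [0↦1, 1↦6, 2↦1, 3↦0, 4↦3, 5↦3, 6↦0]  zeros at y ∈ {3, 6}
  x = 3: [0↦3, 1↦2, 2↦5, 3↦5, 4↦2, 5↦3, 6↦1]  zeros at y ∈ ∅
  x = 4: [0↦2, 1↦2, 2↦6, 3↦0, 4↦5, 5↦0, 6↦6]  zeros at y ∈ {3, 5}
  x = 5: [0↦5, 1↦6, 2↦4, 3↦6, 4↦5, 5↦1, 6↦1]  zeros at y ∈ ∅
  x = 6: [0↦5, 1↦0, 2↦6, 3↦2, 4↦2, 5↦6, 6↦0]  zeros at y ∈ {1, 6}
Collecting zeros: affine points = {(1, 1), (1, 5), (2, 3), (2, 6), (4, 3), (4, 5), (6, 1), (6, 6)}.
Total count |C(F_7)_aff| = 8.


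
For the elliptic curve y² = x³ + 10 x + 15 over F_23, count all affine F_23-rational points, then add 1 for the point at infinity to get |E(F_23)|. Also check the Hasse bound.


Affine points = {(1, 7), (1, 16), (3, 7), (3, 16), (4, 2), (4, 21), (5, 11), (5, 12), (8, 3), (8, 20), (9, 11), (9, 12), (12, 0), (14, 1), (14, 22), (16, 4), (16, 19), (18, 1), (18, 22), (19, 7), (19, 16), (20, 2), (20, 21), (22, 2), (22, 21)}; affine count = 25; |E(F_23)| = 26.

Discriminant check: Δ ∝ 4a³ + 27b² = 4·10³ + 27·15² = 4·1000 + 27·225 ≡ 1 (mod 23). Nonzero ⇒ E is nonsingular.
For each x ∈ F_23, compute rhs = x³ + 10·x + 15 mod 23, then count y ∈ F_23 with y² ≡ rhs.
  x = 0: rhs = 15, matching y values: none (0 points).
  x = 1: rhs = 3, matching y values: 7, 16 (2 points).
  x = 2: rhs = 20, matching y values: none (0 points).
  x = 3: rhs = 3, matching y values: 7, 16 (2 points).
  x = 4: rhs = 4, matching y values: 2, 21 (2 points).
  x = 5: rhs = 6, matching y values: 11, 12 (2 points).
  x = 6: rhs = 15, matching y values: none (0 points).
  x = 7: rhs = 14, matching y values: none (0 points).
  x = 8: rhs = 9, matching y values: 3, 20 (2 points).
  x = 9: rhs = 6, matching y values: 11, 12 (2 points).
  x = 10: rhs = 11, matching y values: none (0 points).
  x = 11: rhs = 7, matching y values: none (0 points).
  x = 12: rhs = 0, matching y values: 0 (1 points).
  x = 13: rhs = 19, matching y values: none (0 points).
  x = 14: rhs = 1, matching y values: 1, 22 (2 points).
  x = 15: rhs = 21, matching y values: none (0 points).
  x = 16: rhs = 16, matching y values: 4, 19 (2 points).
  x = 17: rhs = 15, matching y values: none (0 points).
  x = 18: rhs = 1, matching y values: 1, 22 (2 points).
  x = 19: rhs = 3, matching y values: 7, 16 (2 points).
  x = 20: rhs = 4, matching y values: 2, 21 (2 points).
  x = 21: rhs = 10, matching y values: none (0 points).
  x = 22: rhs = 4, matching y values: 2, 21 (2 points).
Total affine count: 25.
Full point count |E(F_23)| = 25 + 1 = 26.
Hasse bound: |26 − (23+1)| = |2| = 2 ≤ 2√23 ≈ 9.5917 ✓.


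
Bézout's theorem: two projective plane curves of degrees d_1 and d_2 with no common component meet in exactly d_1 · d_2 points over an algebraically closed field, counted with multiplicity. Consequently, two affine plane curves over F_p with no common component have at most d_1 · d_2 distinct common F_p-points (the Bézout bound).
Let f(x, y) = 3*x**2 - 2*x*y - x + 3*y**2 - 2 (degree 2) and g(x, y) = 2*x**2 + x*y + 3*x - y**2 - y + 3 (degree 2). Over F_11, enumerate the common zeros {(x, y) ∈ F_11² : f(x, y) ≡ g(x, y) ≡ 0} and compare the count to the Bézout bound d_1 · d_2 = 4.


Common zeros: {(6, 2)}; count = 1; Bézout bound = 4.

deg(f) = 2, deg(g) = 2, so Bézout bound = 4.
Scan x ∈ F_11. For each x, list the y ∈ F_11 with f(x, y) ≡ 0 and those with g(x, y) ≡ 0 (mod 11); the common zeros in that column are the intersection.
  x = 0: f ≡ 0 at y ∈ ∅; g ≡ 0 at y ∈ ∅; common: ∅.
  x = 1: f ≡ 0 at y ∈ {0, 8}; g ≡ 0 at y ∈ ∅; common: ∅.
  x = 2: f ≡ 0 at y ∈ ∅; g ≡ 0 at y ∈ {3, 9}; common: ∅.
  x = 3: f ≡ 0 at y ∈ {0, 2}; g ≡ 0 at y ∈ {4, 9}; common: ∅.
  x = 4: f ≡ 0 at y ∈ {5}; g ≡ 0 at y ∈ ∅; common: ∅.
  x = 5: f ≡ 0 at y ∈ ∅; g ≡ 0 at y ∈ ∅; common: ∅.
  x = 6: f ≡ 0 at y ∈ {2}; g ≡ 0 at y ∈ {2, 3}; common: {2}.
  x = 7: f ≡ 0 at y ∈ {5, 7}; g ≡ 0 at y ∈ ∅; common: ∅.
  x = 8: f ≡ 0 at y ∈ ∅; g ≡ 0 at y ∈ {2, 5}; common: ∅.
  x = 9: f ≡ 0 at y ∈ {7, 10}; g ≡ 0 at y ∈ ∅; common: ∅.
  x = 10: f ≡ 0 at y ∈ ∅; g ≡ 0 at y ∈ {4, 5}; common: ∅.
Collecting: common zeros = {(6, 2)}, so the count is 1.
Comparison with the Bézout bound: 1 ≤ 4 = deg(f)·deg(g), as expected for curves with no common component (the affine F_11-count falls short of the bound because intersections may lie at infinity, over extension fields, or carry multiplicity).


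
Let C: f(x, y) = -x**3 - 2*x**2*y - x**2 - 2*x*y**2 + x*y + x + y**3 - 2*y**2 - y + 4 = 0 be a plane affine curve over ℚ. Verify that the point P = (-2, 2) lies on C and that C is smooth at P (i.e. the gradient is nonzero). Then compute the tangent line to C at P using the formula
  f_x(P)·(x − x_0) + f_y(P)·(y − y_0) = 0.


Tangent line at P: 3*x + 9*y - 12 = 0.

Step 1: f(-2, 2) = 0, so P lies on C.
Step 2: partial derivatives
  f_x(x, y) = -3*x**2 - 4*x*y - 2*x - 2*y**2 + y + 1, f_y(x, y) = -2*x**2 - 4*x*y + x + 3*y**2 - 4*y - 1.
  f_x(P) = 3, f_y(P) = 9 (gradient nonzero, so P is smooth).
Step 3: tangent line at P: 3·(x − -2) + 9·(y − 2) = 0.
Expanding: 3*x + 9*y - 12 = 0.


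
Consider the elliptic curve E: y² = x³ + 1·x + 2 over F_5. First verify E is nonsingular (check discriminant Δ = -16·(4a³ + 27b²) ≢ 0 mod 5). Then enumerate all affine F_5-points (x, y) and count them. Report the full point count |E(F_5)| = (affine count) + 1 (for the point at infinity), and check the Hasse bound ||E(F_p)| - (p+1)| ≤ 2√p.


Affine points = {(1, 2), (1, 3), (4, 0)}; affine count = 3; |E(F_5)| = 4.

Discriminant check: Δ ∝ 4a³ + 27b² = 4·1³ + 27·2² = 4·1 + 27·4 ≡ 2 (mod 5). Nonzero ⇒ E is nonsingular.
For each x ∈ F_5, compute rhs = x³ + 1·x + 2 mod 5, then count y ∈ F_5 with y² ≡ rhs.
  x = 0: rhs = 2, matching y values: none (0 points).
  x = 1: rhs = 4, matching y values: 2, 3 (2 points).
  x = 2: rhs = 2, matching y values: none (0 points).
  x = 3: rhs = 2, matching y values: none (0 points).
  x = 4: rhs = 0, matching y values: 0 (1 points).
Total affine count: 3.
Full point count |E(F_5)| = 3 + 1 = 4.
Hasse bound: |4 − (5+1)| = |-2| = 2 ≤ 2√5 ≈ 4.4721 ✓.


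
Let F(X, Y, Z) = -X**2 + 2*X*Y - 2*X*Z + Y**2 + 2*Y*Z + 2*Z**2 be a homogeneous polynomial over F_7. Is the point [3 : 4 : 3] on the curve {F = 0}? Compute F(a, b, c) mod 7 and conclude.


F(3,4,3) ≡ 6 (mod 7); P is NOT on the curve.

Evaluate F(3, 4, 3) term-by-term (mod 7).
  -X**2 ↦ -1·9·1·1 = -9
  2*X*Y ↦ 2·3·4·1 = 24
  -2*X*Z ↦ -2·3·1·3 = -18
  Y**2 ↦ 1·1·16·1 = 16
  2*Y*Z ↦ 2·1·4·3 = 24
  2*Z**2 ↦ 2·1·1·9 = 18
Sum: F(3, 4, 3) = (-9) + (24) + (-18) + (16) + (24) + (18) = 55.
Reducing mod 7: 55 ≡ 6 (mod 7).
Since F(a, b, c) ≡ 6 ≠ 0 (mod 7), P does NOT lie on the curve.


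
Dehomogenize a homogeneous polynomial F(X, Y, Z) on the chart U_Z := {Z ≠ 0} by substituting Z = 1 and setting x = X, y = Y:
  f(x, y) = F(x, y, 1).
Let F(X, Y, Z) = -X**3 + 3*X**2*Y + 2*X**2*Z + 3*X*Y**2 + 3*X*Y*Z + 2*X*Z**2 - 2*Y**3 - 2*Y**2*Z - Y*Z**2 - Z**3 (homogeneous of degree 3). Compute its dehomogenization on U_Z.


f(x, y) = -x**3 + 3*x**2*y + 2*x**2 + 3*x*y**2 + 3*x*y + 2*x - 2*y**3 - 2*y**2 - y - 1

On U_Z we set Z = 1. Each monomial c·X^i·Y^j·Z^k in F becomes c·x^i·y^j·1^k = c·x^i·y^j.
Substituting Z = 1: F(X, Y, 1) = -x**3 + 3*x**2*y + 2*x**2 + 3*x*y**2 + 3*x*y + 2*x - 2*y**3 - 2*y**2 - y - 1.
Note: deg(f) ≤ deg(F) = 3; strict inequality happens when F is divisible by Z (lost terms).


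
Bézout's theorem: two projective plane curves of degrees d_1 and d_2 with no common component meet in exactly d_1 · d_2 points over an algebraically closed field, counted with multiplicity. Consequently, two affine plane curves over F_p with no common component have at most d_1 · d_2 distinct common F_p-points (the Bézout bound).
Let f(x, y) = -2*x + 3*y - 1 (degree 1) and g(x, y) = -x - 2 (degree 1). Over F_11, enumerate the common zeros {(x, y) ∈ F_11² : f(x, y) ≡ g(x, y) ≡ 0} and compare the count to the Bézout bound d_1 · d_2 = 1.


Common zeros: {(9, 10)}; count = 1; Bézout bound = 1.

deg(f) = 1, deg(g) = 1, so Bézout bound = 1.
Scan x ∈ F_11. For each x, list the y ∈ F_11 with f(x, y) ≡ 0 and those with g(x, y) ≡ 0 (mod 11); the common zeros in that column are the intersection.
  x = 0: f ≡ 0 at y ∈ {4}; g ≡ 0 at y ∈ ∅; common: ∅.
  x = 1: f ≡ 0 at y ∈ {1}; g ≡ 0 at y ∈ ∅; common: ∅.
  x = 2: f ≡ 0 at y ∈ {9}; g ≡ 0 at y ∈ ∅; common: ∅.
  x = 3: f ≡ 0 at y ∈ {6}; g ≡ 0 at y ∈ ∅; common: ∅.
  x = 4: f ≡ 0 at y ∈ {3}; g ≡ 0 at y ∈ ∅; common: ∅.
  x = 5: f ≡ 0 at y ∈ {0}; g ≡ 0 at y ∈ ∅; common: ∅.
  x = 6: f ≡ 0 at y ∈ {8}; g ≡ 0 at y ∈ ∅; common: ∅.
  x = 7: f ≡ 0 at y ∈ {5}; g ≡ 0 at y ∈ ∅; common: ∅.
  x = 8: f ≡ 0 at y ∈ {2}; g ≡ 0 at y ∈ ∅; common: ∅.
  x = 9: f ≡ 0 at y ∈ {10}; g ≡ 0 at y ∈ {0, 1, 2, 3, 4, 5, 6, 7, 8, 9, 10}; common: {10}.
  x = 10: f ≡ 0 at y ∈ {7}; g ≡ 0 at y ∈ ∅; common: ∅.
Collecting: common zeros = {(9, 10)}, so the count is 1.
Comparison with the Bézout bound: 1 ≤ 1 = deg(f)·deg(g), as expected for curves with no common component (the bound is attained).


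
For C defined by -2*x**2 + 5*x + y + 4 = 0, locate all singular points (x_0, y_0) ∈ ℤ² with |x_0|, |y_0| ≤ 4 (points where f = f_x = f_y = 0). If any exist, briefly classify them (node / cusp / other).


No singular points in the scanned grid; C is smooth there.

Compute partial derivatives:
  f_x = 5 - 4*x.
  f_y = 1.
f_y = 1 is a nonzero constant, so f_y never vanishes: no point (x, y) can satisfy f = f_x = f_y = 0. In particular no (x, y) ∈ {−4, ..., 4}² is singular; the curve is smooth.


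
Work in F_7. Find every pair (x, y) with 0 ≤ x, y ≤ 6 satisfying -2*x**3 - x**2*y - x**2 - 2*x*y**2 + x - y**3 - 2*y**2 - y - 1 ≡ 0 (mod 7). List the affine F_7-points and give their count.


Affine F_7-points: {(0, 3), (1, 5), (4, 6), (5, 5)}; count = 4.

For each of the 49 pairs (x, y) ∈ F_7², evaluate f(x, y) mod 7. Record the zeros.
  x = 0: [0↦6, 1↦2, 2↦2, 3↦0, 4↦4, 5↦1, 6↦6]  zeros at y ∈ {3}
  x = 1: [0↦4, 1↦4, 2↦4, 3↦5, 4↦1, 5↦0, 6↦3]  zeros at y ∈ {5}
  x = 2: [0↦2, 1↦4, 2↦2, 3↦4, 4↦4, 5↦3, 6↦2]  zeros at y ∈ ∅
  x = 3: [0↦2, 1↦4, 2↦5, 3↦6, 4↦1, 5↦5, 6↦5]  zeros at y ∈ ∅
  x = 4: [0↦6, 1↦6, 2↦1, 3↦6, 4↦1, 5↦1, 6↦0]  zeros at y ∈ {6}
  x = 5: [0↦2, 1↦5, 2↦6, 3↦6, 4↦6, 5↦0, 6↦3]  zeros at y ∈ {5}
  x = 6: [0↦6, 1↦3, 2↦1, 3↦1, 4↦4, 5↦4, 6↦2]  zeros at y ∈ ∅
Collecting zeros: affine points = {(0, 3), (1, 5), (4, 6), (5, 5)}.
Total count |C(F_7)_aff| = 4.


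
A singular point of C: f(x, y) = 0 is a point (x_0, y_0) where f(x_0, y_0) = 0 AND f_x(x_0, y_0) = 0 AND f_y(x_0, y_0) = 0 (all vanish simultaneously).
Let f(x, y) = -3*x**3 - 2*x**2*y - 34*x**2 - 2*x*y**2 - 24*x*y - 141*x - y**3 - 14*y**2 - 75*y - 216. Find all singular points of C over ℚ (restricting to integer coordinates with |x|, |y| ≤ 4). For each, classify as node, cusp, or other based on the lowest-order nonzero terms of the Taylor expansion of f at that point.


Singular points: {(-3, -3)}; classification: node.

Compute partial derivatives:
  f_x = -9*x**2 - 4*x*y - 68*x - 2*y**2 - 24*y - 141.
  f_y = -2*x**2 - 4*x*y - 24*x - 3*y**2 - 28*y - 75.
Scan x_0 ∈ {−4, ..., 4}. For each x_0, f_y(x_0, y) is a polynomial in y; find its integer roots y ∈ {−4, ..., 4}, then test f_x and f at those candidates.
  x = -4: f_y(-4, y) = -3*y**2 - 12*y - 11; no integer root y with |y| ≤ 4.
  x = -3: f_y(-3, y) = -3*y**2 - 16*y - 21; vanishes at y ∈ {-3}. (-3, -3): f_x = 0, f = 0 — SINGULAR.
  x = -2: f_y(-2, y) = -3*y**2 - 20*y - 35; no integer root y with |y| ≤ 4.
  x = -1: f_y(-1, y) = -3*y**2 - 24*y - 53; no integer root y with |y| ≤ 4.
  x = 0: f_y(0, y) = -3*y**2 - 28*y - 75; no integer root y with |y| ≤ 4.
  x = 1: f_y(1, y) = -3*y**2 - 32*y - 101; no integer root y with |y| ≤ 4.
  x = 2: f_y(2, y) = -3*y**2 - 36*y - 131; no integer root y with |y| ≤ 4.
  x = 3: f_y(3, y) = -3*y**2 - 40*y - 165; no integer root y with |y| ≤ 4.
  x = 4: f_y(4, y) = -3*y**2 - 44*y - 203; no integer root y with |y| ≤ 4.
Only singular point on the grid: (-3, -3).
Classify: substitute x = -3 + u, y = -3 + v and expand: f = -3*u**3 - 2*u**2*v - u**2 - 2*u*v**2 - v**3 + v**2.
No constant or linear terms (consistent with a singular point). Quadratic part: -u**2 + v**2. Cubic part: -3*u**3 - 2*u**2*v - 2*u*v**2 - v**3.
The quadratic part v**2 - u**2 = (v − u)(v + u) splits into two distinct linear factors, so there are two distinct tangent lines y − -3 = ±(x − -3) — this is a node (ordinary double point).
Classification: node.


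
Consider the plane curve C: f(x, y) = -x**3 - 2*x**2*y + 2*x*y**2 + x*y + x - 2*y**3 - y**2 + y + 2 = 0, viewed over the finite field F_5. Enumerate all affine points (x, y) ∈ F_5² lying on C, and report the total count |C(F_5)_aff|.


Affine F_5-points: {(0, 1), (1, 2), (1, 4), (4, 1), (4, 2), (4, 3)}; count = 6.

For each of the 25 pairs (x, y) ∈ F_5², evaluate f(x, y) mod 5. Record the zeros.
  x = 0: [0↦2, 1↦0, 2↦4, 3↦2, 4↦2]  zeros at y ∈ {1}
  x = 1: [0↦2, 1↦1, 2↦0, 3↦2, 4↦0]  zeros at y ∈ {2, 4}
  x = 2: [0↦1, 1↦2, 2↦2, 3↦4, 4↦1]  zeros at y ∈ ∅
  x = 3: [0↦3, 1↦2, 2↦4, 3↦2, 4↦4]  zeros at y ∈ ∅
  x = 4: [0↦2, 1↦0, 2↦0, 3↦0, 4↦3]  zeros at y ∈ {1, 2, 3}
Collecting zeros: affine points = {(0, 1), (1, 2), (1, 4), (4, 1), (4, 2), (4, 3)}.
Total count |C(F_5)_aff| = 6.


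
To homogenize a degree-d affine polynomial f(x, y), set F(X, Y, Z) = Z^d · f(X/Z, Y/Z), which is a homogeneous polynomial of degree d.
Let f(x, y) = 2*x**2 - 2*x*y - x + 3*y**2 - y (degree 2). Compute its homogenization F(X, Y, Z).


F(X, Y, Z) = 2*X**2 - 2*X*Y - X*Z + 3*Y**2 - Y*Z

deg(f) = 2.
Substitute x = X/Z, y = Y/Z into f, then multiply by Z^2.
  monomial 2·x^2·y^0 ↦ 2·X^2·Y^0·Z^0.
  monomial -2·x^1·y^1 ↦ -2·X^1·Y^1·Z^0.
  monomial -1·x^1·y^0 ↦ -1·X^1·Y^0·Z^1.
  monomial 3·x^0·y^2 ↦ 3·X^0·Y^2·Z^0.
  monomial -1·x^0·y^1 ↦ -1·X^0·Y^1·Z^1.
Collecting: F(X, Y, Z) = 2*X**2 - 2*X*Y - X*Z + 3*Y**2 - Y*Z.


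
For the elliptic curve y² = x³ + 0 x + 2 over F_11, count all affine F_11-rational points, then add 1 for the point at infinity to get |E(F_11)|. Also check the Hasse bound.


Affine points = {(1, 5), (1, 6), (4, 0), (6, 3), (6, 8), (7, 2), (7, 9), (9, 4), (9, 7), (10, 1), (10, 10)}; affine count = 11; |E(F_11)| = 12.

Discriminant check: Δ ∝ 4a³ + 27b² = 4·0³ + 27·2² = 4·0 + 27·4 ≡ 9 (mod 11). Nonzero ⇒ E is nonsingular.
For each x ∈ F_11, compute rhs = x³ + 0·x + 2 mod 11, then count y ∈ F_11 with y² ≡ rhs.
  x = 0: rhs = 2, matching y values: none (0 points).
  x = 1: rhs = 3, matching y values: 5, 6 (2 points).
  x = 2: rhs = 10, matching y values: none (0 points).
  x = 3: rhs = 7, matching y values: none (0 points).
  x = 4: rhs = 0, matching y values: 0 (1 points).
  x = 5: rhs = 6, matching y values: none (0 points).
  x = 6: rhs = 9, matching y values: 3, 8 (2 points).
  x = 7: rhs = 4, matching y values: 2, 9 (2 points).
  x = 8: rhs = 8, matching y values: none (0 points).
  x = 9: rhs = 5, matching y values: 4, 7 (2 points).
  x = 10: rhs = 1, matching y values: 1, 10 (2 points).
Total affine count: 11.
Full point count |E(F_11)| = 11 + 1 = 12.
Hasse bound: |12 − (11+1)| = |0| = 0 ≤ 2√11 ≈ 6.6332 ✓.
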